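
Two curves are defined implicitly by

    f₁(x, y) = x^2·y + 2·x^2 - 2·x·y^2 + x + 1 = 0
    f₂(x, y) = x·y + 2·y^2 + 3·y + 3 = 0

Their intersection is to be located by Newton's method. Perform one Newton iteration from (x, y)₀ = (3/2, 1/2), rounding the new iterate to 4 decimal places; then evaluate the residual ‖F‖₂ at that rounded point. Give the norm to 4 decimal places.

At (3/2, 1/2): F = (7.3750, 5.7500).
Jacobian J = [[2·x·y + 4·x - 2·y^2 + 1, x^2 - 4·x·y], [y, x + 4·y + 3]].
At the point, J = [[8.0000, -0.7500], [0.5000, 6.5000]] (det J = 52.3750).
Solving J·Δ = −F gives Δ = (-0.9976, -0.8079).
Then the next iterate is (x, y)₁ = (0.5024, -0.3079).
Re-evaluating at (0.5024, -0.3079): F = (1.834238, 2.111216), so ‖F‖₂ = 2.7967.

2.7967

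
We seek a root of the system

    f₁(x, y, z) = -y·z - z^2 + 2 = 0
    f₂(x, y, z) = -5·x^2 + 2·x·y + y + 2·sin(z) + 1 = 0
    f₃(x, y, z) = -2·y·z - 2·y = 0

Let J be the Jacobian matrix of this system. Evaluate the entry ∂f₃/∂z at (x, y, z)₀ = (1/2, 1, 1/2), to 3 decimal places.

-2.000

∂f₃/∂z = -2·y.
At (1/2, 1, 1/2) this is -2.000.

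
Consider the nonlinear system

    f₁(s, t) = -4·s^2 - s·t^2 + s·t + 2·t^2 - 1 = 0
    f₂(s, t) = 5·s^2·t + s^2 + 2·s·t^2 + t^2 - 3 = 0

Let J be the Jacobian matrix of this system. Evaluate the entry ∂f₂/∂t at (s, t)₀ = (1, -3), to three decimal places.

∂f₂/∂t = 5·s^2 + 4·s·t + 2·t.
At (1, -3) this is -13.000.

-13.000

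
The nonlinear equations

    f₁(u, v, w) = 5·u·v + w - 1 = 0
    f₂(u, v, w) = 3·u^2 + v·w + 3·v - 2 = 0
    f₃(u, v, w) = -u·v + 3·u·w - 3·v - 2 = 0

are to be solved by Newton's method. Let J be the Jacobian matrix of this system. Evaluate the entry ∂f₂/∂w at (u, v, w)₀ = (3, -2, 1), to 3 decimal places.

-2.000

∂f₂/∂w = v.
At (3, -2, 1) this is -2.000.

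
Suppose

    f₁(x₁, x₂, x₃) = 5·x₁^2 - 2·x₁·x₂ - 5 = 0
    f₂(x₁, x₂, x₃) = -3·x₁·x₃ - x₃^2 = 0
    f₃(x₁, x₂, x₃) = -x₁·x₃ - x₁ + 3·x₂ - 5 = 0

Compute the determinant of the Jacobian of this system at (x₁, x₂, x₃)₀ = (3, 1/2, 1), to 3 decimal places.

879.000

J = [[10·x₁ - 2·x₂, -2·x₁, 0], [-3·x₃, 0, -3·x₁ - 2·x₃], [-x₃ - 1, 3, -x₁]].
At the point, J = [[29.000, -6.000, 0.000], [-3.000, 0.000, -11.000], [-2.000, 3.000, -3.000]].
det J = 879.000.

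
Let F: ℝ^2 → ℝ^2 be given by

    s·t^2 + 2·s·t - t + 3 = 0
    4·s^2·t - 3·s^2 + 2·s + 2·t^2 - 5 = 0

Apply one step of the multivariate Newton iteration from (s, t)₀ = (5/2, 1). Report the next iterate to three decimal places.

(-5.885, 2.740)

At (5/2, 1): F = (9.500, 8.250).
Jacobian J = [[t^2 + 2·t, 2·s·t + 2·s - 1], [8·s·t - 6·s + 2, 4·s^2 + 4·t]].
At the point, J = [[3.000, 9.000], [7.000, 29.000]] (det J = 24.000).
Solving J·Δ = −F gives Δ = (-8.385, 1.740).
Then the next iterate is (s, t)₁ = (-5.885, 2.740).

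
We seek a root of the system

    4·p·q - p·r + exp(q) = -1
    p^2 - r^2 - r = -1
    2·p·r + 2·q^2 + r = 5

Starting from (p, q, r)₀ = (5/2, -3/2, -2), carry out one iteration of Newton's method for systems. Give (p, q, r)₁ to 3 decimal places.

(0.660, -1.039, -0.683)

At (5/2, -3/2, -2): F = (-8.77687, 5.250, -12.500).
Jacobian J = [[4·q - r, 4·p + exp(q), -p], [2·p, 0, -2·r - 1], [2·r, 4·q, 2·p + 1]].
At the point, J = [[-4.000, 10.22313, -2.500], [5.000, 0.000, 3.000], [-4.000, -6.000, 6.000]] (det J = -426.37147).
Solving J·Δ = −F gives Δ = (-1.840, 0.461, 1.317).
Then the next iterate is (p, q, r)₁ = (0.660, -1.039, -0.683).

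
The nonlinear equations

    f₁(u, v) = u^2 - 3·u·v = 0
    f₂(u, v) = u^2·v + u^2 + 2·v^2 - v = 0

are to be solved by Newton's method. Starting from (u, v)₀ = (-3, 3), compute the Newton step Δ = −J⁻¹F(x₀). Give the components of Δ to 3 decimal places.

(3.107, 1.179)

At (-3, 3): F = (36.000, 51.000).
Jacobian J = [[2·u - 3·v, -3·u], [2·u·v + 2·u, u^2 + 4·v - 1]].
At the point, J = [[-15.000, 9.000], [-24.000, 20.000]] (det J = -84.000).
Solving J·Δ = −F gives Δ = (3.107, 1.179).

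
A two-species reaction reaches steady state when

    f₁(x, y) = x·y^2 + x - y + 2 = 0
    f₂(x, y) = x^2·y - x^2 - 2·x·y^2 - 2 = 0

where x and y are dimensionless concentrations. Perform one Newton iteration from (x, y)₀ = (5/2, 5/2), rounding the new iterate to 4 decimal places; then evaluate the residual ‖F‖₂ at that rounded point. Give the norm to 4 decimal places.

At (5/2, 5/2): F = (17.6250, -23.8750).
Jacobian J = [[y^2 + 1, 2·x·y - 1], [2·x·y - 2·x - 2·y^2, x^2 - 4·x·y]].
At the point, J = [[7.2500, 11.5000], [-5.0000, -18.7500]] (det J = -78.4375).
Solving J·Δ = −F gives Δ = (-0.7127, -1.0833).
Then the next iterate is (x, y)₁ = (1.7873, 1.4167).
Re-evaluating at (1.7873, 1.4167): F = (5.957781, -7.843238), so ‖F‖₂ = 9.8494.

9.8494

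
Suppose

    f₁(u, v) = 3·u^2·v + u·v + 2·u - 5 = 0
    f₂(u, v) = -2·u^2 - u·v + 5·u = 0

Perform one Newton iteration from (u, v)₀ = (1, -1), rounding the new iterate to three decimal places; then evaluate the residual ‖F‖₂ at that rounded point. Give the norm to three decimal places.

45.793

At (1, -1): F = (-7.000, 4.000).
Jacobian J = [[6·u·v + v + 2, 3·u^2 + u], [-4·u - v + 5, -u]].
At the point, J = [[-5.000, 4.000], [2.000, -1.000]] (det J = -3.000).
Solving J·Δ = −F gives Δ = (-3.000, -2.000).
Then the next iterate is (u, v)₁ = (-2.000, -3.000).
Re-evaluating at (-2.000, -3.000): F = (-39.000, -24.000), so ‖F‖₂ = 45.793.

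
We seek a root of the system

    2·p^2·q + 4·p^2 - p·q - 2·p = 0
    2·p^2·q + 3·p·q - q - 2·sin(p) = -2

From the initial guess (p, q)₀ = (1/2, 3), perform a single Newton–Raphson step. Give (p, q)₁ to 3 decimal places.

(0.500, -1.041)

At (1/2, 3): F = (0.000, 4.04115).
Jacobian J = [[4·p·q + 8·p - q - 2, 2·p^2 - p], [4·p·q + 3·q - 2·cos(p), 2·p^2 + 3·p - 1]].
At the point, J = [[5.000, 0.000], [13.24483, 1.000]] (det J = 5.000).
Solving J·Δ = −F gives Δ = (0.000, -4.041).
Then the next iterate is (p, q)₁ = (0.500, -1.041).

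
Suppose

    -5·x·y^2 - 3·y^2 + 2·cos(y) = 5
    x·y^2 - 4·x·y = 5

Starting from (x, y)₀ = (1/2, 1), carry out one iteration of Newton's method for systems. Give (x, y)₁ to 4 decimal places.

At (1/2, 1): F = (-9.419395, -6.5000).
Jacobian J = [[-5·y^2, -10·x·y - 6·y - 2·sin(y)], [y^2 - 4·y, 2·x·y - 4·x]].
At the point, J = [[-5.0000, -12.682942], [-3.0000, -1.0000]] (det J = -33.048826).
Solving J·Δ = −F gives Δ = (-2.2094, 0.1283).
Then the next iterate is (x, y)₁ = (-1.7094, 1.1283).

(-1.7094, 1.1283)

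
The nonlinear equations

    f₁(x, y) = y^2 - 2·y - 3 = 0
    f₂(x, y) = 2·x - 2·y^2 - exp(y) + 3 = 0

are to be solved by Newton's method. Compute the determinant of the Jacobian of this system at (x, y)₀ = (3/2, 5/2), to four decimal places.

J = [[0, 2·y - 2], [2, -4·y - exp(y)]].
At the point, J = [[0.0000, 3.0000], [2.0000, -22.182494]].
det J = -6.0000.

-6.0000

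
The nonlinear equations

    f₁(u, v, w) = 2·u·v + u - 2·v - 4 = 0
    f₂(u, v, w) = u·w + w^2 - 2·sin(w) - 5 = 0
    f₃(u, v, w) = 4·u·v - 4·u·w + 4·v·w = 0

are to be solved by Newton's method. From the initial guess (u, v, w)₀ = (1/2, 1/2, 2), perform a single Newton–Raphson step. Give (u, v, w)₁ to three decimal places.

At (1/2, 1/2, 2): F = (-4.000, -1.81859, 1.000).
Jacobian J = [[2·v + 1, 2·u - 2, 0], [w, 0, u + 2·w - 2·cos(w)], [4·v - 4·w, 4·u + 4·w, -4·u + 4·v]].
At the point, J = [[2.000, -1.000, 0.000], [2.000, 0.000, 5.33229], [-6.000, 10.000, 0.000]] (det J = -74.65211).
Solving J·Δ = −F gives Δ = (2.786, 1.571, -0.704).
Then the next iterate is (u, v, w)₁ = (3.286, 2.071, 1.296).

(3.286, 2.071, 1.296)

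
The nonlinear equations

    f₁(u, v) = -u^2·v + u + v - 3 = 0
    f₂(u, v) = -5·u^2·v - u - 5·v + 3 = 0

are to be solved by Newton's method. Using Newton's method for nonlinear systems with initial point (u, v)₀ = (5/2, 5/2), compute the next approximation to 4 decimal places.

At (5/2, 5/2): F = (-13.6250, -90.1250).
Jacobian J = [[-2·u·v + 1, -u^2 + 1], [-10·u·v - 1, -5·u^2 - 5]].
At the point, J = [[-11.5000, -5.2500], [-63.5000, -36.2500]] (det J = 83.5000).
Solving J·Δ = −F gives Δ = (-0.2485, -2.0509).
Then the next iterate is (u, v)₁ = (2.2515, 0.4491).

(2.2515, 0.4491)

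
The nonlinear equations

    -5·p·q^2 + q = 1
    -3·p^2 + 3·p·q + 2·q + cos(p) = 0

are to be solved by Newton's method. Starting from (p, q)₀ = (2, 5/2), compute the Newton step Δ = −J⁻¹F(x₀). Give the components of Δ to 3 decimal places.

At (2, 5/2): F = (-61.000, 7.58385).
Jacobian J = [[-5·q^2, -10·p·q + 1], [-6·p + 3·q - sin(p), 3·p + 2]].
At the point, J = [[-31.250, -49.000], [-5.40930, 8.000]] (det J = -515.05557).
Solving J·Δ = −F gives Δ = (-0.226, -1.101).

(-0.226, -1.101)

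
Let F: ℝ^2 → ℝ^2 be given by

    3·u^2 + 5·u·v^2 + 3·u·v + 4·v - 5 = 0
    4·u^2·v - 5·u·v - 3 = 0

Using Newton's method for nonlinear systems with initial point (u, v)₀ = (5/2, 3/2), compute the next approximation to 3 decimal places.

(2.454, 0.322)

At (5/2, 3/2): F = (59.125, 15.750).
Jacobian J = [[6·u + 5·v^2 + 3·v, 10·u·v + 3·u + 4], [8·u·v - 5·v, 4·u^2 - 5·u]].
At the point, J = [[30.750, 49.000], [22.500, 12.500]] (det J = -718.125).
Solving J·Δ = −F gives Δ = (-0.046, -1.178).
Then the next iterate is (u, v)₁ = (2.454, 0.322).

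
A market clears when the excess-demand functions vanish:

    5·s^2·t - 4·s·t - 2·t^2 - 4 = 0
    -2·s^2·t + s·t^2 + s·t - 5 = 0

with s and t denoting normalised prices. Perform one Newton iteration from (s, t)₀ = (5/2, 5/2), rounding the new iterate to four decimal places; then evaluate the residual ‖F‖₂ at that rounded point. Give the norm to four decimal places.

At (5/2, 5/2): F = (36.6250, -14.3750).
Jacobian J = [[10·s·t - 4·t, 5·s^2 - 4·s - 4·t], [-4·s·t + t^2 + t, -2·s^2 + 2·s·t + s]].
At the point, J = [[52.5000, 11.2500], [-16.2500, 2.5000]] (det J = 314.0625).
Solving J·Δ = −F gives Δ = (-0.8065, 0.5080).
Then the next iterate is (s, t)₁ = (1.6935, 3.0080).
Re-evaluating at (1.6935, 3.0080): F = (0.661531, -1.836596), so ‖F‖₂ = 1.9521.

1.9521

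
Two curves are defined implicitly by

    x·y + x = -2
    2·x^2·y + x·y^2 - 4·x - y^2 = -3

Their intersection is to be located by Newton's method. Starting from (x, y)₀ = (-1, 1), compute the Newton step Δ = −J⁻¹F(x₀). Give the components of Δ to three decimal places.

At (-1, 1): F = (0.000, 7.000).
Jacobian J = [[y + 1, x], [4·x·y + y^2 - 4, 2·x^2 + 2·x·y - 2·y]].
At the point, J = [[2.000, -1.000], [-7.000, -2.000]] (det J = -11.000).
Solving J·Δ = −F gives Δ = (0.636, 1.273).

(0.636, 1.273)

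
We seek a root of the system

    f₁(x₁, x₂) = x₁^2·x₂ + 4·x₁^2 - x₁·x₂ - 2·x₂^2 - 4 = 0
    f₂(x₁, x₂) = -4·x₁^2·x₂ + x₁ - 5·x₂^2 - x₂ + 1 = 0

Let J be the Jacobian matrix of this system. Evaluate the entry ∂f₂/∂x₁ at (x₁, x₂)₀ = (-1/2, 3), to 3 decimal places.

13.000

∂f₂/∂x₁ = -8·x₁·x₂ + 1.
At (-1/2, 3) this is 13.000.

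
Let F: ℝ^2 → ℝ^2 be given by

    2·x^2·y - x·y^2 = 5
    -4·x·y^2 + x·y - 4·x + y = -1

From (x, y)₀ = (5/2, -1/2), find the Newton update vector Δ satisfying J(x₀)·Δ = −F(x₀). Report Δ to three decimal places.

(-3.306, -0.366)

At (5/2, -1/2): F = (-11.875, -13.250).
Jacobian J = [[4·x·y - y^2, 2·x^2 - 2·x·y], [-4·y^2 + y - 4, -8·x·y + x + 1]].
At the point, J = [[-5.250, 15.000], [-5.500, 13.500]] (det J = 11.625).
Solving J·Δ = −F gives Δ = (-3.306, -0.366).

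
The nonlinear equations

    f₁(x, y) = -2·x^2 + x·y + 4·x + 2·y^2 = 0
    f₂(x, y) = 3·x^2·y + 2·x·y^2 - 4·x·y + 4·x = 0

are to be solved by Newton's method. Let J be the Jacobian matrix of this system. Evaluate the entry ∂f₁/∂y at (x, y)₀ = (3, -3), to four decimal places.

-9.0000

∂f₁/∂y = x + 4·y.
At (3, -3) this is -9.0000.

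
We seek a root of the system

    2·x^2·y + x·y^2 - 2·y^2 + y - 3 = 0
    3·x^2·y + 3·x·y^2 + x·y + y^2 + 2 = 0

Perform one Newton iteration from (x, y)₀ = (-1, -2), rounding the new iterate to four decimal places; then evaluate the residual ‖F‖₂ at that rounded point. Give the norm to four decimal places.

5.0583

At (-1, -2): F = (-21.0000, -10.0000).
Jacobian J = [[4·x·y + y^2, 2·x^2 + 2·x·y - 4·y + 1], [6·x·y + 3·y^2 + y, 3·x^2 + 6·x·y + x + 2·y]].
At the point, J = [[12.0000, 15.0000], [22.0000, 10.0000]] (det J = -210.0000).
Solving J·Δ = −F gives Δ = (-0.2857, 1.6286).
Then the next iterate is (x, y)₁ = (-1.2857, -0.3714).
Re-evaluating at (-1.2857, -0.3714): F = (-5.052489, 0.241607), so ‖F‖₂ = 5.0583.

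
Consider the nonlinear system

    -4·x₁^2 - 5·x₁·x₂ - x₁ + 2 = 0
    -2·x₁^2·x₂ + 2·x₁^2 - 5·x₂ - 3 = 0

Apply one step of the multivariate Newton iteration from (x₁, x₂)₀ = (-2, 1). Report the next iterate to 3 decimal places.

At (-2, 1): F = (-2.000, -8.000).
Jacobian J = [[-8·x₁ - 5·x₂ - 1, -5·x₁], [-4·x₁·x₂ + 4·x₁, -2·x₁^2 - 5]].
At the point, J = [[10.000, 10.000], [0.000, -13.000]] (det J = -130.000).
Solving J·Δ = −F gives Δ = (0.815, -0.615).
Then the next iterate is (x₁, x₂)₁ = (-1.185, 0.385).

(-1.185, 0.385)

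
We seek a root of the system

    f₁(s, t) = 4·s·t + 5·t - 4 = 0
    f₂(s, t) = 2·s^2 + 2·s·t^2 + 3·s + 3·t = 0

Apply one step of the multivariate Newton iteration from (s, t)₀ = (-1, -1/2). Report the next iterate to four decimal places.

At (-1, -1/2): F = (-4.5000, -3.0000).
Jacobian J = [[4·t, 4·s + 5], [4·s + 2·t^2 + 3, 4·s·t + 3]].
At the point, J = [[-2.0000, 1.0000], [-0.5000, 5.0000]] (det J = -9.5000).
Solving J·Δ = −F gives Δ = (-2.0526, 0.3947).
Then the next iterate is (s, t)₁ = (-3.0526, -0.1053).

(-3.0526, -0.1053)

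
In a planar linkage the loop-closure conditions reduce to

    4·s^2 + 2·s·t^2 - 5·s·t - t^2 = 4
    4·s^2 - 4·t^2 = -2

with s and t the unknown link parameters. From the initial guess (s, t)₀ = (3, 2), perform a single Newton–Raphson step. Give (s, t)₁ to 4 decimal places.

(2.0212, 1.9068)

At (3, 2): F = (22.0000, 22.0000).
Jacobian J = [[8·s + 2·t^2 - 5·t, 4·s·t - 5·s - 2·t], [8·s, -8·t]].
At the point, J = [[22.0000, 5.0000], [24.0000, -16.0000]] (det J = -472.0000).
Solving J·Δ = −F gives Δ = (-0.9788, -0.0932).
Then the next iterate is (s, t)₁ = (2.0212, 1.9068).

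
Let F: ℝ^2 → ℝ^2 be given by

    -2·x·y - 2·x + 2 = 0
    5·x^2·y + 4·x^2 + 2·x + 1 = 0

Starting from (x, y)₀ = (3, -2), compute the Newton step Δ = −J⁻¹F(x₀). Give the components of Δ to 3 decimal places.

At (3, -2): F = (8.000, -47.000).
Jacobian J = [[-2·y - 2, -2·x], [10·x·y + 8·x + 2, 5·x^2]].
At the point, J = [[2.000, -6.000], [-34.000, 45.000]] (det J = -114.000).
Solving J·Δ = −F gives Δ = (0.684, 1.561).

(0.684, 1.561)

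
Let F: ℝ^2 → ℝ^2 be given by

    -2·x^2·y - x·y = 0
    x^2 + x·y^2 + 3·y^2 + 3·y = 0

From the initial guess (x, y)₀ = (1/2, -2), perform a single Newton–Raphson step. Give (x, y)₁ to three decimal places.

(0.275, -1.352)

At (1/2, -2): F = (2.000, 8.250).
Jacobian J = [[-4·x·y - y, -2·x^2 - x], [2·x + y^2, 2·x·y + 6·y + 3]].
At the point, J = [[6.000, -1.000], [5.000, -11.000]] (det J = -61.000).
Solving J·Δ = −F gives Δ = (-0.225, 0.648).
Then the next iterate is (x, y)₁ = (0.275, -1.352).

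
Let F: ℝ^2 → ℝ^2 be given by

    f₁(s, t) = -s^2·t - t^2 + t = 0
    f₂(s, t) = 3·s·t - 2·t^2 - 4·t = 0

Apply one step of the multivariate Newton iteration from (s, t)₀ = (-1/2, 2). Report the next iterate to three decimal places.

At (-1/2, 2): F = (-2.500, -19.000).
Jacobian J = [[-2·s·t, -s^2 - 2·t + 1], [3·t, 3·s - 4·t - 4]].
At the point, J = [[2.000, -3.250], [6.000, -13.500]] (det J = -7.500).
Solving J·Δ = −F gives Δ = (-3.733, -3.067).
Then the next iterate is (s, t)₁ = (-4.233, -1.067).

(-4.233, -1.067)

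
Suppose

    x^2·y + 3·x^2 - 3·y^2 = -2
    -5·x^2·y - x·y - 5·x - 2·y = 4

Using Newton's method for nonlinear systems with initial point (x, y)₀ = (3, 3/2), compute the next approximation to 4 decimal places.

(1.6759, 0.9838)

At (3, 3/2): F = (35.7500, -94.0000).
Jacobian J = [[2·x·y + 6·x, x^2 - 6·y], [-10·x·y - y - 5, -5·x^2 - x - 2]].
At the point, J = [[27.0000, 0.0000], [-51.5000, -50.0000]] (det J = -1350.0000).
Solving J·Δ = −F gives Δ = (-1.3241, -0.5162).
Then the next iterate is (x, y)₁ = (1.6759, 0.9838).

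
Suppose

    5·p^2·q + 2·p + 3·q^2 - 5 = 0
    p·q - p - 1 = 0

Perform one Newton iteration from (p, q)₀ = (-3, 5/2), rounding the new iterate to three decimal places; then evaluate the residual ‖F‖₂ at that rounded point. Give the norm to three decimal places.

At (-3, 5/2): F = (120.250, -5.500).
Jacobian J = [[10·p·q + 2, 5·p^2 + 6·q], [q - 1, p]].
At the point, J = [[-73.000, 60.000], [1.500, -3.000]] (det J = 129.000).
Solving J·Δ = −F gives Δ = (0.238, -1.714).
Then the next iterate is (p, q)₁ = (-2.762, 0.786).
Re-evaluating at (-2.762, 0.786): F = (21.30996, -0.40893), so ‖F‖₂ = 21.314.

21.314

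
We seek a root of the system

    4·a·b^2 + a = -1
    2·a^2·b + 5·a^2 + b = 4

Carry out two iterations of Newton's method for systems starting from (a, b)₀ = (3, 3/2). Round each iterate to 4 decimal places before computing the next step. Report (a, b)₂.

At (3, 3/2): F = (31.0000, 69.5000).
Jacobian J = [[4·b^2 + 1, 8·a·b], [4·a·b + 10·a, 2·a^2 + 1]].
At the point, J = [[10.0000, 36.0000], [48.0000, 19.0000]] (det J = -1538.0000).
Solving J·Δ = −F gives Δ = (-1.2438, -0.5156).
Then the next iterate is (a, b)₁ = (1.7562, 0.9844).
Round to (1.7562, 0.9844) and repeat: F = (9.563536, 18.477841), J = [[4.876173, 13.830426], [24.477213, 7.168477]].
Δ = (-0.6160, -0.4743), so (a, b)₂ = (1.1402, 0.5101).

(1.1402, 0.5101)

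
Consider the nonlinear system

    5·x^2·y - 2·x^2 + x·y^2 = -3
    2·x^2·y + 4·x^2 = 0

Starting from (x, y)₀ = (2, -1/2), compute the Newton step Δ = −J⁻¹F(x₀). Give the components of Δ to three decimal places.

(-0.927, -0.109)

At (2, -1/2): F = (-14.500, 12.000).
Jacobian J = [[10·x·y - 4·x + y^2, 5·x^2 + 2·x·y], [4·x·y + 8·x, 2·x^2]].
At the point, J = [[-17.750, 18.000], [12.000, 8.000]] (det J = -358.000).
Solving J·Δ = −F gives Δ = (-0.927, -0.109).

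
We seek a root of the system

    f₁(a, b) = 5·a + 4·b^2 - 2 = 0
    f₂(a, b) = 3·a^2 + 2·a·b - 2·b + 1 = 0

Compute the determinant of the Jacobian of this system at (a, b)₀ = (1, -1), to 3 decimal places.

32.000

J = [[5, 8·b], [6·a + 2·b, 2·a - 2]].
At the point, J = [[5.000, -8.000], [4.000, 0.000]].
det J = 32.000.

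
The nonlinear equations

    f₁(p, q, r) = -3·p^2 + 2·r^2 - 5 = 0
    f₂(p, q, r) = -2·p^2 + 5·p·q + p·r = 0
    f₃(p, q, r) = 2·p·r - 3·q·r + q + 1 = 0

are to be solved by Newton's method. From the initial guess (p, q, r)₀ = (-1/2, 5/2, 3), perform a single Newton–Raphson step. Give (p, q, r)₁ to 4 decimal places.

(-0.2629, 1.0754, 1.9199)

At (-1/2, 5/2, 3): F = (12.2500, -8.2500, -22.0000).
Jacobian J = [[-6·p, 0, 4·r], [-4·p + 5·q + r, 5·p, p], [2·r, -3·r + 1, 2·p - 3·q]].
At the point, J = [[3.0000, 0.0000, 12.0000], [17.5000, -2.5000, -0.5000], [6.0000, -8.0000, -8.5000]] (det J = -1448.2500).
Solving J·Δ = −F gives Δ = (0.2371, -1.4246, -1.0801).
Then the next iterate is (p, q, r)₁ = (-0.2629, 1.0754, 1.9199).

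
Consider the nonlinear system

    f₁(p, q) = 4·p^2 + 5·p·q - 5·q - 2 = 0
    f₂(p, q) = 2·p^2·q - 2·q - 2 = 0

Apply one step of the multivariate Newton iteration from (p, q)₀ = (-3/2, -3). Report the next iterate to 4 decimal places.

At (-3/2, -3): F = (44.5000, -9.5000).
Jacobian J = [[8·p + 5·q, 5·p - 5], [4·p·q, 2·p^2 - 2]].
At the point, J = [[-27.0000, -12.5000], [18.0000, 2.5000]] (det J = 157.5000).
Solving J·Δ = −F gives Δ = (0.0476, 3.4571).
Then the next iterate is (p, q)₁ = (-1.4524, 0.4571).

(-1.4524, 0.4571)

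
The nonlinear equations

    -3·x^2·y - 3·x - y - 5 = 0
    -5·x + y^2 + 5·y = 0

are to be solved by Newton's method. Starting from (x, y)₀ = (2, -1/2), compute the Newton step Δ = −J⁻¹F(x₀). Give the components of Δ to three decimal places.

At (2, -1/2): F = (-4.500, -12.250).
Jacobian J = [[-6·x·y - 3, -3·x^2 - 1], [-5, 2·y + 5]].
At the point, J = [[3.000, -13.000], [-5.000, 4.000]] (det J = -53.000).
Solving J·Δ = −F gives Δ = (-3.344, -1.118).

(-3.344, -1.118)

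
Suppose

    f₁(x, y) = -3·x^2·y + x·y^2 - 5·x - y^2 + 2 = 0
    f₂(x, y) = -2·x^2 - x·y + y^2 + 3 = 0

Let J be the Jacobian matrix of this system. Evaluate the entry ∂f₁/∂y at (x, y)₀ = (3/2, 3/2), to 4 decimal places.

-5.2500

∂f₁/∂y = -3·x^2 + 2·x·y - 2·y.
At (3/2, 3/2) this is -5.2500.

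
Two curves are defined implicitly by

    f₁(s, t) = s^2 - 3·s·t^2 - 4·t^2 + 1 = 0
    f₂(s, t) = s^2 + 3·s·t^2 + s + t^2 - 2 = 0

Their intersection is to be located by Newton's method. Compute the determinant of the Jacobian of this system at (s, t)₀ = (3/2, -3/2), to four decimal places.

-212.2500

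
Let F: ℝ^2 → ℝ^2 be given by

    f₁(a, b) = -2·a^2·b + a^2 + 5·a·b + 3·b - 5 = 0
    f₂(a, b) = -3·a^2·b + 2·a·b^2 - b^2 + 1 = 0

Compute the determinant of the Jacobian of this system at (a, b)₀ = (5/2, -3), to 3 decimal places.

J = [[-4·a·b + 2·a + 5·b, -2·a^2 + 5·a + 3], [-6·a·b + 2·b^2, -3·a^2 + 4·a·b - 2·b]].
At the point, J = [[20.000, 3.000], [63.000, -42.750]].
det J = -1044.000.

-1044.000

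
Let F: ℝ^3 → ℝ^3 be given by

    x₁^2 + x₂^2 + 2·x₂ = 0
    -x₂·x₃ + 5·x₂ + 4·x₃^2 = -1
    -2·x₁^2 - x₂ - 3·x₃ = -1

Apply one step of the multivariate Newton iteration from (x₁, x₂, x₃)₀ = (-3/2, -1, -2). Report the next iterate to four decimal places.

At (-3/2, -1, -2): F = (1.2500, 10.0000, 3.5000).
Jacobian J = [[2·x₁, 2·x₂ + 2, 0], [0, -x₃ + 5, -x₂ + 8·x₃], [-4·x₁, -1, -3]].
At the point, J = [[-3.0000, 0.0000, 0.0000], [0.0000, 7.0000, -15.0000], [6.0000, -1.0000, -3.0000]] (det J = 108.0000).
Solving J·Δ = −F gives Δ = (0.4167, 1.6667, 1.4444).
Then the next iterate is (x₁, x₂, x₃)₁ = (-1.0833, 0.6667, -0.5556).

(-1.0833, 0.6667, -0.5556)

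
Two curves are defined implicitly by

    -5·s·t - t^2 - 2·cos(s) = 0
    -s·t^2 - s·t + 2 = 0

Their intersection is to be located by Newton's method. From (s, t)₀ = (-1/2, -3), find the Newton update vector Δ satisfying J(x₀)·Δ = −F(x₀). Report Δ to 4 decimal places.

(-0.1974, 2.4737)

At (-1/2, -3): F = (-18.255165, 5.0000).
Jacobian J = [[-5·t + 2·sin(s), -5·s - 2·t], [-t^2 - t, -2·s·t - s]].
At the point, J = [[14.041149, 8.5000], [-6.0000, -2.5000]] (det J = 15.897128).
Solving J·Δ = −F gives Δ = (-0.1974, 2.4737).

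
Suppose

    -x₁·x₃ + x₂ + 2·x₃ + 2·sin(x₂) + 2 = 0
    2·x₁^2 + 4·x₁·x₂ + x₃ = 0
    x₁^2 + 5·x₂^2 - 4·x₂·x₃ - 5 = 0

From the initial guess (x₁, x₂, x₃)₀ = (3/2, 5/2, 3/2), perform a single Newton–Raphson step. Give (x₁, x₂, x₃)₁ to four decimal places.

(4.4690, -6.4550, -13.2739)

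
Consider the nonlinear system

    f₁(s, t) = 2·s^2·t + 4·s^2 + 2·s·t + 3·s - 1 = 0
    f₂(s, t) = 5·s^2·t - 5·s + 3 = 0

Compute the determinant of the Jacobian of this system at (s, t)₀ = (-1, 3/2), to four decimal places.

-40.0000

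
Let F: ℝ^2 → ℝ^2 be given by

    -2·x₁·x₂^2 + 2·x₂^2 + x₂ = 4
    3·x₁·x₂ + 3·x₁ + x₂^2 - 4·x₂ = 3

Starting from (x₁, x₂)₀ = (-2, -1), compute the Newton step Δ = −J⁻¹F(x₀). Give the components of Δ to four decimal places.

At (-2, -1): F = (1.0000, 2.0000).
Jacobian J = [[-2·x₂^2, -4·x₁·x₂ + 4·x₂ + 1], [3·x₂ + 3, 3·x₁ + 2·x₂ - 4]].
At the point, J = [[-2.0000, -11.0000], [0.0000, -12.0000]] (det J = 24.0000).
Solving J·Δ = −F gives Δ = (-0.4167, 0.1667).

(-0.4167, 0.1667)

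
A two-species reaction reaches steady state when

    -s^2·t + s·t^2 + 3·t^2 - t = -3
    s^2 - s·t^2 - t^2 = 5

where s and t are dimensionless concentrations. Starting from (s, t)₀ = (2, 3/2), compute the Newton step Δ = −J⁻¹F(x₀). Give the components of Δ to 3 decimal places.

At (2, 3/2): F = (6.750, -7.750).
Jacobian J = [[-2·s·t + t^2, -s^2 + 2·s·t + 6·t - 1], [2·s - t^2, -2·s·t - 2·t]].
At the point, J = [[-3.750, 10.000], [1.750, -9.000]] (det J = 16.250).
Solving J·Δ = −F gives Δ = (-1.031, -1.062).

(-1.031, -1.062)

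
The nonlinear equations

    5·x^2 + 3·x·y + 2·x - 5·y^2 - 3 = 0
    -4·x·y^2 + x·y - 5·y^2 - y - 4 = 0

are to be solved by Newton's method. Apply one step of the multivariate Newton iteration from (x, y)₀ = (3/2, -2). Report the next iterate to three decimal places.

(1.059, -1.077)

At (3/2, -2): F = (-17.750, -49.000).
Jacobian J = [[10·x + 3·y + 2, 3·x - 10·y], [-4·y^2 + y, -8·x·y + x - 10·y - 1]].
At the point, J = [[11.000, 24.500], [-18.000, 44.500]] (det J = 930.500).
Solving J·Δ = −F gives Δ = (-0.441, 0.923).
Then the next iterate is (x, y)₁ = (1.059, -1.077).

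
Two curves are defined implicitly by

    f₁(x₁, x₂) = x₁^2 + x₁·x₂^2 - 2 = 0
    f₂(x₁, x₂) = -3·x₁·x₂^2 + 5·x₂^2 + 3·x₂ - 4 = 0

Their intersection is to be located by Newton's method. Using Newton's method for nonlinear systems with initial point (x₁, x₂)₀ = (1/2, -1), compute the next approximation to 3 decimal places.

(0.636, -1.977)

At (1/2, -1): F = (-1.250, -3.500).
Jacobian J = [[2·x₁ + x₂^2, 2·x₁·x₂], [-3·x₂^2, -6·x₁·x₂ + 10·x₂ + 3]].
At the point, J = [[2.000, -1.000], [-3.000, -4.000]] (det J = -11.000).
Solving J·Δ = −F gives Δ = (0.136, -0.977).
Then the next iterate is (x₁, x₂)₁ = (0.636, -1.977).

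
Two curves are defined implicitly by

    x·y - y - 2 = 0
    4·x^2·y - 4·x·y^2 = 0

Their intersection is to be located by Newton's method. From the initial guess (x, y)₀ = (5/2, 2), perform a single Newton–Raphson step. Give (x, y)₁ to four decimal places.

(2.0455, 1.9394)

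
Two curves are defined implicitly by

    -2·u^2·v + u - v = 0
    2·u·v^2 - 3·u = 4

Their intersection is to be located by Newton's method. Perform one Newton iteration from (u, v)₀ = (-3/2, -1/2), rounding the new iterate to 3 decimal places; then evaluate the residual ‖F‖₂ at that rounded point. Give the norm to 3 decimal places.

0.195

At (-3/2, -1/2): F = (1.250, -0.250).
Jacobian J = [[-4·u·v + 1, -2·u^2 - 1], [2·v^2 - 3, 4·u·v]].
At the point, J = [[-2.000, -5.500], [-2.500, 3.000]] (det J = -19.750).
Solving J·Δ = −F gives Δ = (0.120, 0.184).
Then the next iterate is (u, v)₁ = (-1.380, -0.316).
Re-evaluating at (-1.380, -0.316): F = (0.13958, -0.13560), so ‖F‖₂ = 0.195.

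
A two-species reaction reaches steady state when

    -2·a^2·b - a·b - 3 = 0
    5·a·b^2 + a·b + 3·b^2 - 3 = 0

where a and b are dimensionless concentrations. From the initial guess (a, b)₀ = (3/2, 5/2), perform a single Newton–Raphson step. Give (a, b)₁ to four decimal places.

(0.7273, 1.7538)

At (3/2, 5/2): F = (-18.0000, 66.3750).
Jacobian J = [[-4·a·b - b, -2·a^2 - a], [5·b^2 + b, 10·a·b + a + 6·b]].
At the point, J = [[-17.5000, -6.0000], [33.7500, 54.0000]] (det J = -742.5000).
Solving J·Δ = −F gives Δ = (-0.7727, -0.7462).
Then the next iterate is (a, b)₁ = (0.7273, 1.7538).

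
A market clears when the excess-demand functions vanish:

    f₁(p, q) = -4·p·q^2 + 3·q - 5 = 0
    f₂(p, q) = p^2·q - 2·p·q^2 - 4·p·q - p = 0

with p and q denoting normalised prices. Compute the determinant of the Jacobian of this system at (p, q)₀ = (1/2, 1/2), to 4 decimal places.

J = [[-4·q^2, -8·p·q + 3], [2·p·q - 2·q^2 - 4·q - 1, p^2 - 4·p·q - 4·p]].
At the point, J = [[-1.0000, 1.0000], [-3.0000, -2.7500]].
det J = 5.7500.

5.7500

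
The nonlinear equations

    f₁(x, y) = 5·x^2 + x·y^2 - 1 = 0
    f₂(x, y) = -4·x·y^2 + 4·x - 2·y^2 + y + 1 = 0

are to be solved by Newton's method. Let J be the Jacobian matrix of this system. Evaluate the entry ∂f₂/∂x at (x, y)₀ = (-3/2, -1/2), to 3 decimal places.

∂f₂/∂x = -4·y^2 + 4.
At (-3/2, -1/2) this is 3.000.

3.000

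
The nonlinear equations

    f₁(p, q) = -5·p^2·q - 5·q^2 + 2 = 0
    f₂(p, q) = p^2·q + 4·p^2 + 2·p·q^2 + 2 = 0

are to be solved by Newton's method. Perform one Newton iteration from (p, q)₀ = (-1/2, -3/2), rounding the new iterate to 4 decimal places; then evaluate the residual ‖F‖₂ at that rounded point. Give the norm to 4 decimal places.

1.9794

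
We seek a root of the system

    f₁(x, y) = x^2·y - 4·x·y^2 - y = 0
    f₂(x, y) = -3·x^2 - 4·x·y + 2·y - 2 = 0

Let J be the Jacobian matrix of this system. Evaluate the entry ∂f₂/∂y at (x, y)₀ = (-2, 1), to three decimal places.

∂f₂/∂y = -4·x + 2.
At (-2, 1) this is 10.000.

10.000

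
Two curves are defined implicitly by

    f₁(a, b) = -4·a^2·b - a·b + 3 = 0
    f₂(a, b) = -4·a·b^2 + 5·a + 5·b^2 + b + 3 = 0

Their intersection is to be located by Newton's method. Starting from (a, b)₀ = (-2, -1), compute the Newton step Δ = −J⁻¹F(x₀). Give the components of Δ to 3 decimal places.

At (-2, -1): F = (17.000, 5.000).
Jacobian J = [[-8·a·b - b, -4·a^2 - a], [-4·b^2 + 5, -8·a·b + 10·b + 1]].
At the point, J = [[-15.000, -14.000], [1.000, -25.000]] (det J = 389.000).
Solving J·Δ = −F gives Δ = (0.913, 0.237).

(0.913, 0.237)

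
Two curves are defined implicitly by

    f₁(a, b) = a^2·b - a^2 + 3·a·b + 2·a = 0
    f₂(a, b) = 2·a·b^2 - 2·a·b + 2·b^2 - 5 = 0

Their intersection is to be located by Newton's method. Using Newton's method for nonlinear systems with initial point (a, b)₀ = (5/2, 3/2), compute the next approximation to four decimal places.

At (5/2, 3/2): F = (19.3750, 3.2500).
Jacobian J = [[2·a·b - 2·a + 3·b + 2, a^2 + 3·a], [2·b^2 - 2·b, 4·a·b - 2·a + 4·b]].
At the point, J = [[9.0000, 13.7500], [1.5000, 16.0000]] (det J = 123.3750).
Solving J·Δ = −F gives Δ = (-2.1505, -0.0015).
Then the next iterate is (a, b)₁ = (0.3495, 1.4985).

(0.3495, 1.4985)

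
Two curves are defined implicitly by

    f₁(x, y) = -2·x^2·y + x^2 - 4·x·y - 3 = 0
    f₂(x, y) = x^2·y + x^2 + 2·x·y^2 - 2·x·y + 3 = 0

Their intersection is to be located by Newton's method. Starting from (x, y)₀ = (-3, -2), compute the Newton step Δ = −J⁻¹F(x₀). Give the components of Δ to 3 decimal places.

At (-3, -2): F = (18.000, -42.000).
Jacobian J = [[-4·x·y + 2·x - 4·y, -2·x^2 - 4·x], [2·x·y + 2·x + 2·y^2 - 2·y, x^2 + 4·x·y - 2·x]].
At the point, J = [[-22.000, -6.000], [18.000, 39.000]] (det J = -750.000).
Solving J·Δ = −F gives Δ = (0.600, 0.800).

(0.600, 0.800)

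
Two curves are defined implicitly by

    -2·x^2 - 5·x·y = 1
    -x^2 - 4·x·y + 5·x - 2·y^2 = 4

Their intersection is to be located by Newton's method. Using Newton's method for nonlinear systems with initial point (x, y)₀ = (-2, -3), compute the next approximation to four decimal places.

At (-2, -3): F = (-39.0000, -60.0000).
Jacobian J = [[-4·x - 5·y, -5·x], [-2·x - 4·y + 5, -4·x - 4·y]].
At the point, J = [[23.0000, 10.0000], [21.0000, 20.0000]] (det J = 250.0000).
Solving J·Δ = −F gives Δ = (0.7200, 2.2440).
Then the next iterate is (x, y)₁ = (-1.2800, -0.7560).

(-1.2800, -0.7560)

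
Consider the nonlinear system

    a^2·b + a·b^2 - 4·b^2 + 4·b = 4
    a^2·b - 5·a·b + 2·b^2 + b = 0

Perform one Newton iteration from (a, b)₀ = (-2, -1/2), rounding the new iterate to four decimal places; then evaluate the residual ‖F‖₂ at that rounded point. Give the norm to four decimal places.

6.9834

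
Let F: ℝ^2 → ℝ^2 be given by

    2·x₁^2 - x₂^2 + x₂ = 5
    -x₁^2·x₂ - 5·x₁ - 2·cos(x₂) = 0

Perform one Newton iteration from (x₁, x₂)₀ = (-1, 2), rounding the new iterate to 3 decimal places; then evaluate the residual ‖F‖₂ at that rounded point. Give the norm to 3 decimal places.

7.859

At (-1, 2): F = (-5.000, 3.83229).
Jacobian J = [[4·x₁, -2·x₂ + 1], [-2·x₁·x₂ - 5, -x₁^2 + 2·sin(x₂)]].
At the point, J = [[-4.000, -3.000], [-1.000, 0.81859]] (det J = -6.27438).
Solving J·Δ = −F gives Δ = (1.180, -3.240).
Then the next iterate is (x₁, x₂)₁ = (0.180, -1.240).
Re-evaluating at (0.180, -1.240): F = (-7.71280, -1.50942), so ‖F‖₂ = 7.859.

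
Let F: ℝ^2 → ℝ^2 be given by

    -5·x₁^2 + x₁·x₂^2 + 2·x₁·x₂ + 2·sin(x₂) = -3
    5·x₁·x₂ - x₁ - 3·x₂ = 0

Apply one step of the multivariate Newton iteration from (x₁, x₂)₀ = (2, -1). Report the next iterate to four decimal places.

(1.0389, -0.5381)

At (2, -1): F = (-20.682942, -9.0000).
Jacobian J = [[-10·x₁ + x₂^2 + 2·x₂, 2·x₁·x₂ + 2·x₁ + 2·cos(x₂)], [5·x₂ - 1, 5·x₁ - 3]].
At the point, J = [[-21.0000, 1.080605], [-6.0000, 7.0000]] (det J = -140.516372).
Solving J·Δ = −F gives Δ = (-0.9611, 0.4619).
Then the next iterate is (x₁, x₂)₁ = (1.0389, -0.5381).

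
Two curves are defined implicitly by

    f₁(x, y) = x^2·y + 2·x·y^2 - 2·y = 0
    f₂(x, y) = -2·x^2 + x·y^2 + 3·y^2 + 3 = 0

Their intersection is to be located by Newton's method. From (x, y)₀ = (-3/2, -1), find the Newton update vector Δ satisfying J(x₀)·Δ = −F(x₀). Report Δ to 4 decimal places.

At (-3/2, -1): F = (-3.2500, 0.0000).
Jacobian J = [[2·x·y + 2·y^2, x^2 + 4·x·y - 2], [-4·x + y^2, 2·x·y + 6·y]].
At the point, J = [[5.0000, 6.2500], [7.0000, -3.0000]] (det J = -58.7500).
Solving J·Δ = −F gives Δ = (0.1660, 0.3872).

(0.1660, 0.3872)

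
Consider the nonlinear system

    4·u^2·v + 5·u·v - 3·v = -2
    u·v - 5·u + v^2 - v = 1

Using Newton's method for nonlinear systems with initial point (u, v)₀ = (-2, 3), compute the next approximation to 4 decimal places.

At (-2, 3): F = (11.0000, 9.0000).
Jacobian J = [[8·u·v + 5·v, 4·u^2 + 5·u - 3], [v - 5, u + 2·v - 1]].
At the point, J = [[-33.0000, 3.0000], [-2.0000, 3.0000]] (det J = -93.0000).
Solving J·Δ = −F gives Δ = (0.0645, -2.9570).
Then the next iterate is (u, v)₁ = (-1.9355, 0.0430).

(-1.9355, 0.0430)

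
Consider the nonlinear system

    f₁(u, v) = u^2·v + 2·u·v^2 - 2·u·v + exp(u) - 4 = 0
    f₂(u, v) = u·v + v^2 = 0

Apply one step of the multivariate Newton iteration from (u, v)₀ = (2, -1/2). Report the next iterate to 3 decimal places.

At (2, -1/2): F = (4.38906, -0.750).
Jacobian J = [[2·u·v + 2·v^2 - 2·v + exp(u), u^2 + 4·u·v - 2·u], [v, u + 2·v]].
At the point, J = [[6.88906, -4.000], [-0.500, 1.000]] (det J = 4.88906).
Solving J·Δ = −F gives Δ = (-0.284, 0.608).
Then the next iterate is (u, v)₁ = (1.716, 0.108).

(1.716, 0.108)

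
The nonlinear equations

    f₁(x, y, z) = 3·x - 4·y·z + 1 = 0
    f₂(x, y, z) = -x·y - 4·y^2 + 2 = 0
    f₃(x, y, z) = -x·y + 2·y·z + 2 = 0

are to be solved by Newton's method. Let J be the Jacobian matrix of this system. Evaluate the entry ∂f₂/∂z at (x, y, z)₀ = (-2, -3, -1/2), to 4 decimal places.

0.0000

∂f₂/∂z = 0.
At (-2, -3, -1/2) this is 0.0000.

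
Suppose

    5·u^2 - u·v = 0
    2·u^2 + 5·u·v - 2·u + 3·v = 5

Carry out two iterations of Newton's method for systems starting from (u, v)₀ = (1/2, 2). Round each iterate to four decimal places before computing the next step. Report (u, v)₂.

At (1/2, 2): F = (0.2500, 5.5000).
Jacobian J = [[10·u - v, -u], [4·u + 5·v - 2, 5·u + 3]].
At the point, J = [[3.0000, -0.5000], [10.0000, 5.5000]] (det J = 21.5000).
Solving J·Δ = −F gives Δ = (-0.1919, -0.6512).
Then the next iterate is (u, v)₁ = (0.3081, 1.3488).
Round to (0.3081, 1.3488) and repeat: F = (0.059063, 0.697878), J = [[1.7322, -0.3081], [5.9764, 4.5405]].
Δ = (-0.0498, -0.0882), so (u, v)₂ = (0.2583, 1.2606).

(0.2583, 1.2606)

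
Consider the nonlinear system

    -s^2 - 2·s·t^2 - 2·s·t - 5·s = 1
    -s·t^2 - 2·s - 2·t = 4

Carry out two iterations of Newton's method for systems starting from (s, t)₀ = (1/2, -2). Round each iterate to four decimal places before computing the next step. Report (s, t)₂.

(-0.1311, -1.6680)

At (1/2, -2): F = (-5.7500, -3.0000).
Jacobian J = [[-2·s - 2·t^2 - 2·t - 5, -4·s·t - 2·s], [-t^2 - 2, -2·s·t - 2]].
At the point, J = [[-10.0000, 3.0000], [-6.0000, 0.0000]] (det J = 18.0000).
Solving J·Δ = −F gives Δ = (-0.5000, 0.2500).
Then the next iterate is (s, t)₁ = (0.0000, -1.7500).
Round to (0.0000, -1.7500) and repeat: F = (-1.0000, -0.5000), J = [[-7.6250, 0.0000], [-5.0625, -2.0000]].
Δ = (-0.1311, 0.0820), so (s, t)₂ = (-0.1311, -1.6680).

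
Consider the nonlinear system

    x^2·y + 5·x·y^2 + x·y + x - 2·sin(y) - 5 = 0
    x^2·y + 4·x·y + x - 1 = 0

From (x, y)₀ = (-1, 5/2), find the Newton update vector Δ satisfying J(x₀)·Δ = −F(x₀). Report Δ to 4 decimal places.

At (-1, 5/2): F = (-38.446944, -9.5000).
Jacobian J = [[2·x·y + 5·y^2 + y + 1, x^2 + 10·x·y + x - 2·cos(y)], [2·x·y + 4·y + 1, x^2 + 4·x]].
At the point, J = [[29.7500, -23.397713], [6.0000, -3.0000]] (det J = 51.136277).
Solving J·Δ = −F gives Δ = (2.0912, 1.0158).

(2.0912, 1.0158)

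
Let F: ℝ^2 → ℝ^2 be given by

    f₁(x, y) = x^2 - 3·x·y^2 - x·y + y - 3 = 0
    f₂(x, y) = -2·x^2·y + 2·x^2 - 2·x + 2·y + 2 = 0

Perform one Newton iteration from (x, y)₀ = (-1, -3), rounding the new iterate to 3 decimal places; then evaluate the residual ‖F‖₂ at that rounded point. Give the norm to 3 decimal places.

4.882

At (-1, -3): F = (19.000, 6.000).
Jacobian J = [[2·x - 3·y^2 - y, -6·x·y - x + 1], [-4·x·y + 4·x - 2, -2·x^2 + 2]].
At the point, J = [[-26.000, -16.000], [-18.000, 0.000]] (det J = -288.000).
Solving J·Δ = −F gives Δ = (0.333, 0.646).
Then the next iterate is (x, y)₁ = (-0.667, -2.354).
Re-evaluating at (-0.667, -2.354): F = (4.60894, 1.61032), so ‖F‖₂ = 4.882.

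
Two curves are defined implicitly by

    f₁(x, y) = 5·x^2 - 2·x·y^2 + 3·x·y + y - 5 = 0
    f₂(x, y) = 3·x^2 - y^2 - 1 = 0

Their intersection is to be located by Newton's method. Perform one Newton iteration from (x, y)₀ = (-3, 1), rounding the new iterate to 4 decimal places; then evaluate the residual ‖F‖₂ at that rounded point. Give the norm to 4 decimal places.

10.5520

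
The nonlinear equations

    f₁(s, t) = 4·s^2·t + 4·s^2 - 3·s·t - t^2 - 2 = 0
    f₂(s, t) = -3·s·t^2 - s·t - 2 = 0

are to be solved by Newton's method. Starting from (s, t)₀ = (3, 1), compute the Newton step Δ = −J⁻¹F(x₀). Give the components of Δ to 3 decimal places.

(-1.077, -0.462)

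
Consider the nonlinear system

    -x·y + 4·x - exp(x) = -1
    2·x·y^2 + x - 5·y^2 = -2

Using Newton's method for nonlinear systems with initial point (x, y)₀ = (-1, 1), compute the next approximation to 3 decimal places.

At (-1, 1): F = (-2.36788, -6.000).
Jacobian J = [[-y - exp(x) + 4, -x], [2·y^2 + 1, 4·x·y - 10·y]].
At the point, J = [[2.63212, 1.000], [3.000, -14.000]] (det J = -39.84969).
Solving J·Δ = −F gives Δ = (0.982, -0.218).
Then the next iterate is (x, y)₁ = (-0.018, 0.782).

(-0.018, 0.782)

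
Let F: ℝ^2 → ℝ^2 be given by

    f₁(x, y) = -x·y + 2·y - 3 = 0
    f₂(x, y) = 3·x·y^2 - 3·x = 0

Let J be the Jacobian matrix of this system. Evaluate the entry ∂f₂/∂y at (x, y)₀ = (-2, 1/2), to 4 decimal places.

-6.0000

∂f₂/∂y = 6·x·y.
At (-2, 1/2) this is -6.0000.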